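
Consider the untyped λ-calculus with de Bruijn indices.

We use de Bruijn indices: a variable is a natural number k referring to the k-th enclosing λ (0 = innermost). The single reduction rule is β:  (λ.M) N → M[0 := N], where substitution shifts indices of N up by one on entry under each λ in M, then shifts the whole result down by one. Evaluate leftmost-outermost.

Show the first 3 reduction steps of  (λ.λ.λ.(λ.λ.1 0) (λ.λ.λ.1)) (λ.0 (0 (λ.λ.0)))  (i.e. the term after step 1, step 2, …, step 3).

  start: (λ.λ.λ.(λ.λ.1 0) (λ.λ.λ.1)) (λ.0 (0 (λ.λ.0)))
  [1] λ.λ.(λ.λ.1 0) (λ.λ.λ.1)
  [2] λ.λ.λ.(λ.λ.λ.1) 0
  [3] λ.λ.λ.λ.λ.1

Answer: after 3 steps: λ.λ.λ.λ.λ.1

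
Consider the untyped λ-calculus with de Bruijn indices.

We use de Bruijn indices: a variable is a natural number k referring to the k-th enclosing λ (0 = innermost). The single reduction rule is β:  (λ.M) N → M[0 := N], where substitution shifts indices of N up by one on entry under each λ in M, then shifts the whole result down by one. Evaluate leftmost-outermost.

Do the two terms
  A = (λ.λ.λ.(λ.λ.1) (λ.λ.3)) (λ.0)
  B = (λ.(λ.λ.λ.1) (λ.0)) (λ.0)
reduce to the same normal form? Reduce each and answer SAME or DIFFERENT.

Term A:
  start: (λ.λ.λ.(λ.λ.1) (λ.λ.3)) (λ.0)
  →1  λ.λ.(λ.λ.1) (λ.λ.3)
  →2  λ.λ.λ.λ.λ.4

Term B:
  start: (λ.(λ.λ.λ.1) (λ.0)) (λ.0)
  →1  (λ.λ.λ.1) (λ.0)
  →2  λ.λ.1

Answer: DIFFERENT — A ⇓ λ.λ.λ.λ.λ.4, B ⇓ λ.λ.1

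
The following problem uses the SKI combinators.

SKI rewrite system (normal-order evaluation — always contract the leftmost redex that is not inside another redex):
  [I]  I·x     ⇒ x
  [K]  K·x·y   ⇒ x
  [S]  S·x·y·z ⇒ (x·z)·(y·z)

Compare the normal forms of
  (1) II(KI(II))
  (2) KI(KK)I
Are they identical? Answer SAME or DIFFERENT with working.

Answer: SAME — A ⇓ I, B ⇓ I

Reduction:
Term A:
  start: II(KI(II))
  [1] I(KI(II))
  [2] KI(II)
  [3] I

Term B:
  start: KI(KK)I
  [1] II
  [2] I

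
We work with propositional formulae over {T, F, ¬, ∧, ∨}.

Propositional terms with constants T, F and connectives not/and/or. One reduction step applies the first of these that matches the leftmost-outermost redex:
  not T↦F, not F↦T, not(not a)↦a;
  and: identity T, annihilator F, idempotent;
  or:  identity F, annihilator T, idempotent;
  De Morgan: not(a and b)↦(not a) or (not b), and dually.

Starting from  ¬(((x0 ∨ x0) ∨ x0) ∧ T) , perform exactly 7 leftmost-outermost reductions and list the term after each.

Answer: after 7 steps: ¬x0

Working:
  start: ¬(((x0 ∨ x0) ∨ x0) ∧ T)
  step 1: ¬((x0 ∨ x0) ∨ x0) ∨ ¬T
  step 2: (¬(x0 ∨ x0) ∧ ¬x0) ∨ ¬T
  step 3: ((¬x0 ∧ ¬x0) ∧ ¬x0) ∨ ¬T
  step 4: (¬x0 ∧ ¬x0) ∨ ¬T
  step 5: ¬x0 ∨ ¬T
  step 6: ¬x0 ∨ F
  step 7: ¬x0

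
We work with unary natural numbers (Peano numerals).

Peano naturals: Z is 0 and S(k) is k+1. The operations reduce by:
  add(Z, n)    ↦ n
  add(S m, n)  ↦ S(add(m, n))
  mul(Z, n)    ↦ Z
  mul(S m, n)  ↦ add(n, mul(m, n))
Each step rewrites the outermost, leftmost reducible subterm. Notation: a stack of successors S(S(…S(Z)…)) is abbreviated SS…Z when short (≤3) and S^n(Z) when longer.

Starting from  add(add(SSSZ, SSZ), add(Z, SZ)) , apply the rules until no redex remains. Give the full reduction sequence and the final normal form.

Answer: normal form = S^6(Z)  (in 11 steps)

Derivation:
  start: add(add(SSSZ, SSZ), add(Z, SZ))
  [1] add(S(add(SSZ, SSZ)), add(Z, SZ))
  [2] S(add(add(SSZ, SSZ), add(Z, SZ)))
  [3] S(add(S(add(SZ, SSZ)), add(Z, SZ)))
  [4] S(S(add(add(SZ, SSZ), add(Z, SZ))))
  [5] S(S(add(S(add(Z, SSZ)), add(Z, SZ))))
  [6] S(S(S(add(add(Z, SSZ), add(Z, SZ)))))
  [7] S(S(S(add(SSZ, add(Z, SZ)))))
  [8] S(S(S(S(add(SZ, add(Z, SZ))))))
  [9] S(S(S(S(S(add(Z, add(Z, SZ)))))))
  [10] S(S(S(S(S(add(Z, SZ))))))
  [11] S^6(Z)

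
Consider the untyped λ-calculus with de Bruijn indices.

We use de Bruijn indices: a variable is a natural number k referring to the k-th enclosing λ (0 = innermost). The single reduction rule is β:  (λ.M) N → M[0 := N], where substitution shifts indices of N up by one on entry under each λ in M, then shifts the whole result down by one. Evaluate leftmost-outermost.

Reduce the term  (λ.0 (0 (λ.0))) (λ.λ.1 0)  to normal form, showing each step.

  start: (λ.0 (0 (λ.0))) (λ.λ.1 0)
  [1] (λ.λ.1 0) ((λ.λ.1 0) (λ.0))
  [2] λ.(λ.λ.1 0) (λ.0) 0
  [3] λ.(λ.(λ.0) 0) 0
  [4] λ.(λ.0) 0
  [5] λ.0

Answer: normal form = λ.0  (in 5 steps)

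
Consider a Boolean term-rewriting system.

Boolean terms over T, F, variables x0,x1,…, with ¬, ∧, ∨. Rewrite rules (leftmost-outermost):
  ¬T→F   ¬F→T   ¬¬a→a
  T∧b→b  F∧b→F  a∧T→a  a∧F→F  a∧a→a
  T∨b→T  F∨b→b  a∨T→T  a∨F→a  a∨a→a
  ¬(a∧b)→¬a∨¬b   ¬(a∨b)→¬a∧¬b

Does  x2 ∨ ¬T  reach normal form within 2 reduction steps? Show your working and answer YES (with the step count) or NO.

Answer: YES — reaches normal form x2 in 2 ≤ 2 steps

Derivation:
  start: x2 ∨ ¬T
  [1] x2 ∨ F
  [2] x2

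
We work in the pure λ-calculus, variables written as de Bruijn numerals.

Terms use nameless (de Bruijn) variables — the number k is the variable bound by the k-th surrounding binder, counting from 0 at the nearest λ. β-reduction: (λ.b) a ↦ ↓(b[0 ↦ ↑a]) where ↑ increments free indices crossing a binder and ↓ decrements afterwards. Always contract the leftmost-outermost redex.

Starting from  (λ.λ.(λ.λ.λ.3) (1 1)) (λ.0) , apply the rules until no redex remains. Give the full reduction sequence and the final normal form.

Answer: normal form = λ.λ.λ.2  (in 2 steps)

Reduction:
  start: (λ.λ.(λ.λ.λ.3) (1 1)) (λ.0)
  →1  λ.(λ.λ.λ.3) ((λ.0) (λ.0))
  →2  λ.λ.λ.2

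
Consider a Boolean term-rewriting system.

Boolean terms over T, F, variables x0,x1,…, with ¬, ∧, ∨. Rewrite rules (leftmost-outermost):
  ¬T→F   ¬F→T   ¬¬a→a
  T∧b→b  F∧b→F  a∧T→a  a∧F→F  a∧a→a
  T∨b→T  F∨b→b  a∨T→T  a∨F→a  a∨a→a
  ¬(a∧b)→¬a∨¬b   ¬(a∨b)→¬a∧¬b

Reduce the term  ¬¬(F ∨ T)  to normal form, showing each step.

Answer: normal form = T  (in 2 steps)

Working:
  start: ¬¬(F ∨ T)
  →1  F ∨ T
  →2  T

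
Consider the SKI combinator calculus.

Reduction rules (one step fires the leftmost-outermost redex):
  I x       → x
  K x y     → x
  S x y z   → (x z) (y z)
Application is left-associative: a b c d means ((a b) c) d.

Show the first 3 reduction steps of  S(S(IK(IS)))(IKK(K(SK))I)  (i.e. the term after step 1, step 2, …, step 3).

  start: S(S(IK(IS)))(IKK(K(SK))I)
  →1  S(S(K(IS)))(IKK(K(SK))I)
  →2  S(S(KS))(IKK(K(SK))I)
  →3  S(S(KS))(KK(K(SK))I)

Answer: after 3 steps: S(S(KS))(KK(K(SK))I)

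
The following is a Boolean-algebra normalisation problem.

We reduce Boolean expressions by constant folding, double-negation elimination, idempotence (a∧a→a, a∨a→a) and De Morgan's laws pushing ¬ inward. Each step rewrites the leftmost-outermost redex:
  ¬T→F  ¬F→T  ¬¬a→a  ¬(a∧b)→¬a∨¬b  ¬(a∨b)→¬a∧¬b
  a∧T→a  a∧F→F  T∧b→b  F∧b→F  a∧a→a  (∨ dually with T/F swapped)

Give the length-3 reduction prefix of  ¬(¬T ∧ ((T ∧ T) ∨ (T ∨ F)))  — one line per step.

Answer: after 3 steps: T

Derivation:
  start: ¬(¬T ∧ ((T ∧ T) ∨ (T ∨ F)))
  step 1: ¬¬T ∨ ¬((T ∧ T) ∨ (T ∨ F))
  step 2: T ∨ ¬((T ∧ T) ∨ (T ∨ F))
  step 3: T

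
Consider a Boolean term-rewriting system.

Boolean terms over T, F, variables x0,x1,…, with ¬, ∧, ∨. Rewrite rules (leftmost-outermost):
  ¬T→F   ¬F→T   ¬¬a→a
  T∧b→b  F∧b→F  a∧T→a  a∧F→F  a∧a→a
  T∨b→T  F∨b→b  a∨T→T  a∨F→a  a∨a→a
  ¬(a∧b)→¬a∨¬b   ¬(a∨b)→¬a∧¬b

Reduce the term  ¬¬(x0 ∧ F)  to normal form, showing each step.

  start: ¬¬(x0 ∧ F)
  [1] x0 ∧ F
  [2] F

Answer: normal form = F  (in 2 steps)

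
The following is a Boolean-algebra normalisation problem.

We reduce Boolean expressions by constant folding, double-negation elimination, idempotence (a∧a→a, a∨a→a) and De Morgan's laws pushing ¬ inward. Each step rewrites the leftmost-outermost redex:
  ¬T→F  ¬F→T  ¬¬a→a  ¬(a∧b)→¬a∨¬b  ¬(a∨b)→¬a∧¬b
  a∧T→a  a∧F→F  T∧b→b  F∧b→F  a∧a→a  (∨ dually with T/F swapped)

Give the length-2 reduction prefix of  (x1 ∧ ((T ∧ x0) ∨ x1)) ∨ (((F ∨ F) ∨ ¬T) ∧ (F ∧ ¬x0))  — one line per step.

Answer: after 2 steps: (x1 ∧ (x0 ∨ x1)) ∨ ((F ∨ ¬T) ∧ (F ∧ ¬x0))

Reduction:
  start: (x1 ∧ ((T ∧ x0) ∨ x1)) ∨ (((F ∨ F) ∨ ¬T) ∧ (F ∧ ¬x0))
  step 1: (x1 ∧ (x0 ∨ x1)) ∨ (((F ∨ F) ∨ ¬T) ∧ (F ∧ ¬x0))
  step 2: (x1 ∧ (x0 ∨ x1)) ∨ ((F ∨ ¬T) ∧ (F ∧ ¬x0))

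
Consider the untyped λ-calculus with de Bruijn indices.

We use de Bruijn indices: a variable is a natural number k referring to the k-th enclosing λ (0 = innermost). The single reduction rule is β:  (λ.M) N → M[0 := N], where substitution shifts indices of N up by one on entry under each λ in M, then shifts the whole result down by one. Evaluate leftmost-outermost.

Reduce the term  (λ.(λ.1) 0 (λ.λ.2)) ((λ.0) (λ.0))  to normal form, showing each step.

  start: (λ.(λ.1) 0 (λ.λ.2)) ((λ.0) (λ.0))
  →1  (λ.(λ.0) (λ.0)) ((λ.0) (λ.0)) (λ.λ.(λ.0) (λ.0))
  →2  (λ.0) (λ.0) (λ.λ.(λ.0) (λ.0))
  →3  (λ.0) (λ.λ.(λ.0) (λ.0))
  →4  λ.λ.(λ.0) (λ.0)
  →5  λ.λ.λ.0

Answer: normal form = λ.λ.λ.0  (in 5 steps)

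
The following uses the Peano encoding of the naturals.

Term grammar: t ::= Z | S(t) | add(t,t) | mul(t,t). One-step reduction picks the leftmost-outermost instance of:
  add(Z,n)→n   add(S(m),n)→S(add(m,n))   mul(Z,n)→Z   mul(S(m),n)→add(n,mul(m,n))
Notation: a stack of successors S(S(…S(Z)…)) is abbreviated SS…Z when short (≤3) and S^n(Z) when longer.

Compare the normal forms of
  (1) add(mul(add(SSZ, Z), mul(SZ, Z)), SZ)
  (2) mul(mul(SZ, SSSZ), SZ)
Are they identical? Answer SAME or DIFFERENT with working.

Answer: DIFFERENT — A ⇓ SZ, B ⇓ SSSZ

Reduction:
Term A:
  start: add(mul(add(SSZ, Z), mul(SZ, Z)), SZ)
  →1  add(mul(S(add(SZ, Z)), mul(SZ, Z)), SZ)
  →2  add(add(mul(SZ, Z), mul(add(SZ, Z), mul(SZ, Z))), SZ)
  →3  add(add(add(Z, mul(Z, Z)), mul(add(SZ, Z), mul(SZ, Z))), SZ)
  →4  add(add(mul(Z, Z), mul(add(SZ, Z), mul(SZ, Z))), SZ)
  →5  add(add(Z, mul(add(SZ, Z), mul(SZ, Z))), SZ)
  →6  add(mul(add(SZ, Z), mul(SZ, Z)), SZ)
  →7  add(mul(S(add(Z, Z)), mul(SZ, Z)), SZ)
  →8  add(add(mul(SZ, Z), mul(add(Z, Z), mul(SZ, Z))), SZ)
  →9  add(add(add(Z, mul(Z, Z)), mul(add(Z, Z), mul(SZ, Z))), SZ)
  →10  add(add(mul(Z, Z), mul(add(Z, Z), mul(SZ, Z))), SZ)
  →11  add(add(Z, mul(add(Z, Z), mul(SZ, Z))), SZ)
  →12  add(mul(add(Z, Z), mul(SZ, Z)), SZ)
  →13  add(mul(Z, mul(SZ, Z)), SZ)
  →14  add(Z, SZ)
  →15  SZ

Term B:
  start: mul(mul(SZ, SSSZ), SZ)
  →1  mul(add(SSSZ, mul(Z, SSSZ)), SZ)
  →2  mul(S(add(SSZ, mul(Z, SSSZ))), SZ)
  →3  add(SZ, mul(add(SSZ, mul(Z, SSSZ)), SZ))
  →4  S(add(Z, mul(add(SSZ, mul(Z, SSSZ)), SZ)))
  →5  S(mul(add(SSZ, mul(Z, SSSZ)), SZ))
  →6  S(mul(S(add(SZ, mul(Z, SSSZ))), SZ))
  →7  S(add(SZ, mul(add(SZ, mul(Z, SSSZ)), SZ)))
  →8  S(S(add(Z, mul(add(SZ, mul(Z, SSSZ)), SZ))))
  →9  S(S(mul(add(SZ, mul(Z, SSSZ)), SZ)))
  →10  S(S(mul(S(add(Z, mul(Z, SSSZ))), SZ)))
  →11  S(S(add(SZ, mul(add(Z, mul(Z, SSSZ)), SZ))))
  →12  S(S(S(add(Z, mul(add(Z, mul(Z, SSSZ)), SZ)))))
  →13  S(S(S(mul(add(Z, mul(Z, SSSZ)), SZ))))
  →14  S(S(S(mul(mul(Z, SSSZ), SZ))))
  →15  S(S(S(mul(Z, SZ))))
  →16  SSSZ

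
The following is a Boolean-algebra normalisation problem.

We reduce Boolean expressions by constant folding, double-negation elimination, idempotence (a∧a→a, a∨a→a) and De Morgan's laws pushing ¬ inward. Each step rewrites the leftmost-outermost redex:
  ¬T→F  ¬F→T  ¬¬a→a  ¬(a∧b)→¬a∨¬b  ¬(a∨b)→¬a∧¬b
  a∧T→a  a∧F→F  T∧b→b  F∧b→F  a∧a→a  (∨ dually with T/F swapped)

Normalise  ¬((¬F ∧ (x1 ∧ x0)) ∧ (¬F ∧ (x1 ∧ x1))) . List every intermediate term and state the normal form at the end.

  start: ¬((¬F ∧ (x1 ∧ x0)) ∧ (¬F ∧ (x1 ∧ x1)))
  step 1: ¬(¬F ∧ (x1 ∧ x0)) ∨ ¬(¬F ∧ (x1 ∧ x1))
  step 2: (¬¬F ∨ ¬(x1 ∧ x0)) ∨ ¬(¬F ∧ (x1 ∧ x1))
  step 3: (F ∨ ¬(x1 ∧ x0)) ∨ ¬(¬F ∧ (x1 ∧ x1))
  step 4: ¬(x1 ∧ x0) ∨ ¬(¬F ∧ (x1 ∧ x1))
  step 5: (¬x1 ∨ ¬x0) ∨ ¬(¬F ∧ (x1 ∧ x1))
  step 6: (¬x1 ∨ ¬x0) ∨ (¬¬F ∨ ¬(x1 ∧ x1))
  step 7: (¬x1 ∨ ¬x0) ∨ (F ∨ ¬(x1 ∧ x1))
  step 8: (¬x1 ∨ ¬x0) ∨ ¬(x1 ∧ x1)
  step 9: (¬x1 ∨ ¬x0) ∨ (¬x1 ∨ ¬x1)
  step 10: (¬x1 ∨ ¬x0) ∨ ¬x1

Answer: normal form = (¬x1 ∨ ¬x0) ∨ ¬x1  (in 10 steps)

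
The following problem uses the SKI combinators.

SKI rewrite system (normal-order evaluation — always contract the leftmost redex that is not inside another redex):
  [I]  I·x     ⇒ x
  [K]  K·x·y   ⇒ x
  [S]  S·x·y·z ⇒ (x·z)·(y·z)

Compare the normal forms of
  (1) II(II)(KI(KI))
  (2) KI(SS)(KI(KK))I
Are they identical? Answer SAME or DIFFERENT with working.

Term A:
  start: II(II)(KI(KI))
  →1  I(II)(KI(KI))
  →2  II(KI(KI))
  →3  I(KI(KI))
  →4  KI(KI)
  →5  I

Term B:
  start: KI(SS)(KI(KK))I
  →1  I(KI(KK))I
  →2  KI(KK)I
  →3  II
  →4  I

Answer: SAME — A ⇓ I, B ⇓ I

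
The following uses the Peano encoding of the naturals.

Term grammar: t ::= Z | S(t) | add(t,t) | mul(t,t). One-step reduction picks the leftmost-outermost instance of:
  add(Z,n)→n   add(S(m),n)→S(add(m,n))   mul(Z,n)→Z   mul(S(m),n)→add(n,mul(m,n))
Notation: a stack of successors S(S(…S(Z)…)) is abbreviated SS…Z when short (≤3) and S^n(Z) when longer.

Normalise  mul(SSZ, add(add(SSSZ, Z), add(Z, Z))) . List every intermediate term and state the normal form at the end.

Answer: normal form = S^6(Z)  (in 29 steps)

Derivation:
  start: mul(SSZ, add(add(SSSZ, Z), add(Z, Z)))
  [1] add(add(add(SSSZ, Z), add(Z, Z)), mul(SZ, add(add(SSSZ, Z), add(Z, Z))))
  [2] add(add(S(add(SSZ, Z)), add(Z, Z)), mul(SZ, add(add(SSSZ, Z), add(Z, Z))))
  [3] add(S(add(add(SSZ, Z), add(Z, Z))), mul(SZ, add(add(SSSZ, Z), add(Z, Z))))
  [4] S(add(add(add(SSZ, Z), add(Z, Z)), mul(SZ, add(add(SSSZ, Z), add(Z, Z)))))
  [5] S(add(add(S(add(SZ, Z)), add(Z, Z)), mul(SZ, add(add(SSSZ, Z), add(Z, Z)))))
  [6] S(add(S(add(add(SZ, Z), add(Z, Z))), mul(SZ, add(add(SSSZ, Z), add(Z, Z)))))
  [7] S(S(add(add(add(SZ, Z), add(Z, Z)), mul(SZ, add(add(SSSZ, Z), add(Z, Z))))))
  [8] S(S(add(add(S(add(Z, Z)), add(Z, Z)), mul(SZ, add(add(SSSZ, Z), add(Z, Z))))))
  [9] S(S(add(S(add(add(Z, Z), add(Z, Z))), mul(SZ, add(add(SSSZ, Z), add(Z, Z))))))
  [10] S(S(S(add(add(add(Z, Z), add(Z, Z)), mul(SZ, add(add(SSSZ, Z), add(Z, Z)))))))
  [11] S(S(S(add(add(Z, add(Z, Z)), mul(SZ, add(add(SSSZ, Z), add(Z, Z)))))))
  [12] S(S(S(add(add(Z, Z), mul(SZ, add(add(SSSZ, Z), add(Z, Z)))))))
  [13] S(S(S(add(Z, mul(SZ, add(add(SSSZ, Z), add(Z, Z)))))))
  [14] S(S(S(mul(SZ, add(add(SSSZ, Z), add(Z, Z))))))
  [15] S(S(S(add(add(add(SSSZ, Z), add(Z, Z)), mul(Z, add(add(SSSZ, Z), add(Z, Z)))))))
  [16] S(S(S(add(add(S(add(SSZ, Z)), add(Z, Z)), mul(Z, add(add(SSSZ, Z), add(Z, Z)))))))
  [17] S(S(S(add(S(add(add(SSZ, Z), add(Z, Z))), mul(Z, add(add(SSSZ, Z), add(Z, Z)))))))
  [18] S(S(S(S(add(add(add(SSZ, Z), add(Z, Z)), mul(Z, add(add(SSSZ, Z), add(Z, Z))))))))
  [19] S(S(S(S(add(add(S(add(SZ, Z)), add(Z, Z)), mul(Z, add(add(SSSZ, Z), add(Z, Z))))))))
  [20] S(S(S(S(add(S(add(add(SZ, Z), add(Z, Z))), mul(Z, add(add(SSSZ, Z), add(Z, Z))))))))
  [21] S(S(S(S(S(add(add(add(SZ, Z), add(Z, Z)), mul(Z, add(add(SSSZ, Z), add(Z, Z)))))))))
  [22] S(S(S(S(S(add(add(S(add(Z, Z)), add(Z, Z)), mul(Z, add(add(SSSZ, Z), add(Z, Z)))))))))
  [23] S(S(S(S(S(add(S(add(add(Z, Z), add(Z, Z))), mul(Z, add(add(SSSZ, Z), add(Z, Z)))))))))
  [24] S(S(S(S(S(S(add(add(add(Z, Z), add(Z, Z)), mul(Z, add(add(SSSZ, Z), add(Z, Z))))))))))
  [25] S(S(S(S(S(S(add(add(Z, add(Z, Z)), mul(Z, add(add(SSSZ, Z), add(Z, Z))))))))))
  [26] S(S(S(S(S(S(add(add(Z, Z), mul(Z, add(add(SSSZ, Z), add(Z, Z))))))))))
  [27] S(S(S(S(S(S(add(Z, mul(Z, add(add(SSSZ, Z), add(Z, Z))))))))))
  [28] S(S(S(S(S(S(mul(Z, add(add(SSSZ, Z), add(Z, Z)))))))))
  [29] S^6(Z)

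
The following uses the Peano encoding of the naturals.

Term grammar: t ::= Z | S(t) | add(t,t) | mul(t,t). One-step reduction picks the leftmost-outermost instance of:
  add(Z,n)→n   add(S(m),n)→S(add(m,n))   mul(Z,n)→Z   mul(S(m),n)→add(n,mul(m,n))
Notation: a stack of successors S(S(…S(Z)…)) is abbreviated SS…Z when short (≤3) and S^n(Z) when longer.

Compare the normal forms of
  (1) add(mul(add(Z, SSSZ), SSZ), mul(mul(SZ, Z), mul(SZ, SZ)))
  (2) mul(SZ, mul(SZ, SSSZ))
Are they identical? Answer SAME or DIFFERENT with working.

Term A:
  start: add(mul(add(Z, SSSZ), SSZ), mul(mul(SZ, Z), mul(SZ, SZ)))
  [1] add(mul(SSSZ, SSZ), mul(mul(SZ, Z), mul(SZ, SZ)))
  [2] add(add(SSZ, mul(SSZ, SSZ)), mul(mul(SZ, Z), mul(SZ, SZ)))
  [3] add(S(add(SZ, mul(SSZ, SSZ))), mul(mul(SZ, Z), mul(SZ, SZ)))
  [4] S(add(add(SZ, mul(SSZ, SSZ)), mul(mul(SZ, Z), mul(SZ, SZ))))
  [5] S(add(S(add(Z, mul(SSZ, SSZ))), mul(mul(SZ, Z), mul(SZ, SZ))))
  [6] S(S(add(add(Z, mul(SSZ, SSZ)), mul(mul(SZ, Z), mul(SZ, SZ)))))
  [7] S(S(add(mul(SSZ, SSZ), mul(mul(SZ, Z), mul(SZ, SZ)))))
  [8] S(S(add(add(SSZ, mul(SZ, SSZ)), mul(mul(SZ, Z), mul(SZ, SZ)))))
  [9] S(S(add(S(add(SZ, mul(SZ, SSZ))), mul(mul(SZ, Z), mul(SZ, SZ)))))
  [10] S(S(S(add(add(SZ, mul(SZ, SSZ)), mul(mul(SZ, Z), mul(SZ, SZ))))))
  [11] S(S(S(add(S(add(Z, mul(SZ, SSZ))), mul(mul(SZ, Z), mul(SZ, SZ))))))
  [12] S(S(S(S(add(add(Z, mul(SZ, SSZ)), mul(mul(SZ, Z), mul(SZ, SZ)))))))
  [13] S(S(S(S(add(mul(SZ, SSZ), mul(mul(SZ, Z), mul(SZ, SZ)))))))
  [14] S(S(S(S(add(add(SSZ, mul(Z, SSZ)), mul(mul(SZ, Z), mul(SZ, SZ)))))))
  [15] S(S(S(S(add(S(add(SZ, mul(Z, SSZ))), mul(mul(SZ, Z), mul(SZ, SZ)))))))
  [16] S(S(S(S(S(add(add(SZ, mul(Z, SSZ)), mul(mul(SZ, Z), mul(SZ, SZ))))))))
  [17] S(S(S(S(S(add(S(add(Z, mul(Z, SSZ))), mul(mul(SZ, Z), mul(SZ, SZ))))))))
  [18] S(S(S(S(S(S(add(add(Z, mul(Z, SSZ)), mul(mul(SZ, Z), mul(SZ, SZ)))))))))
  [19] S(S(S(S(S(S(add(mul(Z, SSZ), mul(mul(SZ, Z), mul(SZ, SZ)))))))))
  [20] S(S(S(S(S(S(add(Z, mul(mul(SZ, Z), mul(SZ, SZ)))))))))
  [21] S(S(S(S(S(S(mul(mul(SZ, Z), mul(SZ, SZ))))))))
  [22] S(S(S(S(S(S(mul(add(Z, mul(Z, Z)), mul(SZ, SZ))))))))
  [23] S(S(S(S(S(S(mul(mul(Z, Z), mul(SZ, SZ))))))))
  [24] S(S(S(S(S(S(mul(Z, mul(SZ, SZ))))))))
  [25] S^6(Z)

Term B:
  start: mul(SZ, mul(SZ, SSSZ))
  [1] add(mul(SZ, SSSZ), mul(Z, mul(SZ, SSSZ)))
  [2] add(add(SSSZ, mul(Z, SSSZ)), mul(Z, mul(SZ, SSSZ)))
  [3] add(S(add(SSZ, mul(Z, SSSZ))), mul(Z, mul(SZ, SSSZ)))
  [4] S(add(add(SSZ, mul(Z, SSSZ)), mul(Z, mul(SZ, SSSZ))))
  [5] S(add(S(add(SZ, mul(Z, SSSZ))), mul(Z, mul(SZ, SSSZ))))
  [6] S(S(add(add(SZ, mul(Z, SSSZ)), mul(Z, mul(SZ, SSSZ)))))
  [7] S(S(add(S(add(Z, mul(Z, SSSZ))), mul(Z, mul(SZ, SSSZ)))))
  [8] S(S(S(add(add(Z, mul(Z, SSSZ)), mul(Z, mul(SZ, SSSZ))))))
  [9] S(S(S(add(mul(Z, SSSZ), mul(Z, mul(SZ, SSSZ))))))
  [10] S(S(S(add(Z, mul(Z, mul(SZ, SSSZ))))))
  [11] S(S(S(mul(Z, mul(SZ, SSSZ)))))
  [12] SSSZ

Answer: DIFFERENT — A ⇓ S^6(Z), B ⇓ SSSZ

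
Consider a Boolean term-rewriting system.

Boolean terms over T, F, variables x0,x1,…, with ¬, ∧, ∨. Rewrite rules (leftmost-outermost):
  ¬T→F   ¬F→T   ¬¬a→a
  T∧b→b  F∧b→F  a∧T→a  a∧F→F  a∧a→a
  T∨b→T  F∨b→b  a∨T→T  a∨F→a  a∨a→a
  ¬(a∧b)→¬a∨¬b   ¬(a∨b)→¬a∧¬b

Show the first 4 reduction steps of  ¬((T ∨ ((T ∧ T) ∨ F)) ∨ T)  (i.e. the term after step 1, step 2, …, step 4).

Answer: after 4 steps: F ∧ ¬T

Reduction:
  start: ¬((T ∨ ((T ∧ T) ∨ F)) ∨ T)
  →1  ¬(T ∨ ((T ∧ T) ∨ F)) ∧ ¬T
  →2  (¬T ∧ ¬((T ∧ T) ∨ F)) ∧ ¬T
  →3  (F ∧ ¬((T ∧ T) ∨ F)) ∧ ¬T
  →4  F ∧ ¬T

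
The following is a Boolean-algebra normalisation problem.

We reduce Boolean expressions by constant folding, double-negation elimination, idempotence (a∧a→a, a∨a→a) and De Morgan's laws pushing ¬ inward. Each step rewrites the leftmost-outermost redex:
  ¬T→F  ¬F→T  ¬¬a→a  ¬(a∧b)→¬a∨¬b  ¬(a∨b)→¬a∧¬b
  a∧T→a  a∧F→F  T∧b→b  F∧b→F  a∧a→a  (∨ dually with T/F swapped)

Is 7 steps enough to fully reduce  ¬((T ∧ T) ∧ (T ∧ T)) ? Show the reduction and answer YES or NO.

Answer: YES — reaches normal form F in 5 ≤ 7 steps

Working:
  start: ¬((T ∧ T) ∧ (T ∧ T))
  →1  ¬(T ∧ T) ∨ ¬(T ∧ T)
  →2  ¬(T ∧ T)
  →3  ¬T ∨ ¬T
  →4  ¬T
  →5  F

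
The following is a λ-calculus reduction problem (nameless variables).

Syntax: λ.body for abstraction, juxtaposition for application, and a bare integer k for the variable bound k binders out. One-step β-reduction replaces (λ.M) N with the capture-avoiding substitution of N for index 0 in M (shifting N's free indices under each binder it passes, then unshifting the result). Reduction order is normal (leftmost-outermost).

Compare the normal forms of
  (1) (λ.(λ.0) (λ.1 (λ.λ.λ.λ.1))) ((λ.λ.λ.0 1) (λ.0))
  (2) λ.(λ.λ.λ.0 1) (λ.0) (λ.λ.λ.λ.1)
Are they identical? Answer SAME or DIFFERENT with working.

Answer: SAME — A ⇓ λ.λ.0 (λ.λ.λ.λ.1), B ⇓ λ.λ.0 (λ.λ.λ.λ.1)

Reduction:
Term A:
  start: (λ.(λ.0) (λ.1 (λ.λ.λ.λ.1))) ((λ.λ.λ.0 1) (λ.0))
  [1] (λ.0) (λ.(λ.λ.λ.0 1) (λ.0) (λ.λ.λ.λ.1))
  [2] λ.(λ.λ.λ.0 1) (λ.0) (λ.λ.λ.λ.1)
  [3] λ.(λ.λ.0 1) (λ.λ.λ.λ.1)
  [4] λ.λ.0 (λ.λ.λ.λ.1)

Term B:
  start: λ.(λ.λ.λ.0 1) (λ.0) (λ.λ.λ.λ.1)
  [1] λ.(λ.λ.0 1) (λ.λ.λ.λ.1)
  [2] λ.λ.0 (λ.λ.λ.λ.1)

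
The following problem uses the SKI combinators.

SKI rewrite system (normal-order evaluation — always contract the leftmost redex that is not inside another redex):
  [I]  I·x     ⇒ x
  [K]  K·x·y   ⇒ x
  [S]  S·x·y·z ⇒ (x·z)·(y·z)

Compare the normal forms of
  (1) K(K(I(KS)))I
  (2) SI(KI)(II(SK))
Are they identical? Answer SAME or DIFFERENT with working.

Answer: DIFFERENT — A ⇓ K(KS), B ⇓ SKI

Working:
Term A:
  start: K(K(I(KS)))I
  →1  K(I(KS))
  →2  K(KS)

Term B:
  start: SI(KI)(II(SK))
  →1  I(II(SK))(KI(II(SK)))
  →2  II(SK)(KI(II(SK)))
  →3  I(SK)(KI(II(SK)))
  →4  SK(KI(II(SK)))
  →5  SKI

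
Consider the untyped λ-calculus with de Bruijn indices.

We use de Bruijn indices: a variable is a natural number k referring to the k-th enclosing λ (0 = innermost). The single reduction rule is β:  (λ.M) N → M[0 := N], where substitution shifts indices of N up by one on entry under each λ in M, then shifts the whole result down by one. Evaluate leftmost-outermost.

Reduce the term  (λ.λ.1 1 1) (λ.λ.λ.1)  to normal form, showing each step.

Answer: normal form = λ.λ.λ.λ.λ.1  (in 3 steps)

Derivation:
  start: (λ.λ.1 1 1) (λ.λ.λ.1)
  step 1: λ.(λ.λ.λ.1) (λ.λ.λ.1) (λ.λ.λ.1)
  step 2: λ.(λ.λ.1) (λ.λ.λ.1)
  step 3: λ.λ.λ.λ.λ.1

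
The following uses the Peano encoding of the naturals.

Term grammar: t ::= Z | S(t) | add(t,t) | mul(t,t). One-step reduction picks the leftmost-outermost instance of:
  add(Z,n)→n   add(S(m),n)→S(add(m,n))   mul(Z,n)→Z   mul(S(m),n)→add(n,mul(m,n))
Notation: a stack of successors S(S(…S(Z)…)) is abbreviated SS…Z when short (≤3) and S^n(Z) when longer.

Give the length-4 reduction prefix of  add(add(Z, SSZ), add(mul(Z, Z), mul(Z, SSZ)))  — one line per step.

Answer: after 4 steps: S(S(add(mul(Z, Z), mul(Z, SSZ))))

Derivation:
  start: add(add(Z, SSZ), add(mul(Z, Z), mul(Z, SSZ)))
  [1] add(SSZ, add(mul(Z, Z), mul(Z, SSZ)))
  [2] S(add(SZ, add(mul(Z, Z), mul(Z, SSZ))))
  [3] S(S(add(Z, add(mul(Z, Z), mul(Z, SSZ)))))
  [4] S(S(add(mul(Z, Z), mul(Z, SSZ))))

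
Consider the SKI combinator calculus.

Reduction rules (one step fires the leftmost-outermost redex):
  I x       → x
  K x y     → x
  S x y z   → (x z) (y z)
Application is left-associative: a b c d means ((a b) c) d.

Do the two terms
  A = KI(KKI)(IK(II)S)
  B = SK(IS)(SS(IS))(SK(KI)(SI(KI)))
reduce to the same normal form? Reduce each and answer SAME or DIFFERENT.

Answer: DIFFERENT — A ⇓ I, B ⇓ S(SI(KI))(S(SI(KI)))

Reduction:
Term A:
  start: KI(KKI)(IK(II)S)
  [1] I(IK(II)S)
  [2] IK(II)S
  [3] K(II)S
  [4] II
  [5] I

Term B:
  start: SK(IS)(SS(IS))(SK(KI)(SI(KI)))
  [1] K(SS(IS))(IS(SS(IS)))(SK(KI)(SI(KI)))
  [2] SS(IS)(SK(KI)(SI(KI)))
  [3] S(SK(KI)(SI(KI)))(IS(SK(KI)(SI(KI))))
  [4] S(K(SI(KI))(KI(SI(KI))))(IS(SK(KI)(SI(KI))))
  [5] S(SI(KI))(IS(SK(KI)(SI(KI))))
  [6] S(SI(KI))(S(SK(KI)(SI(KI))))
  [7] S(SI(KI))(S(K(SI(KI))(KI(SI(KI)))))
  [8] S(SI(KI))(S(SI(KI)))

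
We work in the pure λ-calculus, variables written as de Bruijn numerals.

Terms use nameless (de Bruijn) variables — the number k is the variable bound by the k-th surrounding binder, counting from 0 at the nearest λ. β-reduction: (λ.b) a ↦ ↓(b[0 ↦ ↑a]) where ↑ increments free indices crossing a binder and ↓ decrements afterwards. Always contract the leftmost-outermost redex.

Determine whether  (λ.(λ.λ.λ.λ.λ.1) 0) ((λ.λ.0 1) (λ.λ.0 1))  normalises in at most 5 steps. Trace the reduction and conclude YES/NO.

  start: (λ.(λ.λ.λ.λ.λ.1) 0) ((λ.λ.0 1) (λ.λ.0 1))
  step 1: (λ.λ.λ.λ.λ.1) ((λ.λ.0 1) (λ.λ.0 1))
  step 2: λ.λ.λ.λ.1

Answer: YES — reaches normal form λ.λ.λ.λ.1 in 2 ≤ 5 steps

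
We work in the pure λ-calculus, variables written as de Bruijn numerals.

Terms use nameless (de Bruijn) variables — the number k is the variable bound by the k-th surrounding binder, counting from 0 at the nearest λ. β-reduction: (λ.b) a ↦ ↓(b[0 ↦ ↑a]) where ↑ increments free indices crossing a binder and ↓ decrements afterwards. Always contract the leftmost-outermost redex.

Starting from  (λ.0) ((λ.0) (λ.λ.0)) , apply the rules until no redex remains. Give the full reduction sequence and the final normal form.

Answer: normal form = λ.λ.0  (in 2 steps)

Derivation:
  start: (λ.0) ((λ.0) (λ.λ.0))
  [1] (λ.0) (λ.λ.0)
  [2] λ.λ.0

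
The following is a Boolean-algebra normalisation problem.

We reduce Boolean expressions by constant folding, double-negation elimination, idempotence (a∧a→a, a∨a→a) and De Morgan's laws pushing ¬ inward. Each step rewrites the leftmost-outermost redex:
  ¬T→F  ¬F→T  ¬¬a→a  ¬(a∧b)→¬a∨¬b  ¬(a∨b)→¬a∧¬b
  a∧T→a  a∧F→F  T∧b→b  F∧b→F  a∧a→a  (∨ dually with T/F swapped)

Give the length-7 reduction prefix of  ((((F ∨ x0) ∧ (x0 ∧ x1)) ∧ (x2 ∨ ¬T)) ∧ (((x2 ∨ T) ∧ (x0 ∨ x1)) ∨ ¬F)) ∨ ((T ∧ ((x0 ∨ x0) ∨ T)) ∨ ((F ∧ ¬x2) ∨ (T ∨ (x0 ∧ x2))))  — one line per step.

  start: ((((F ∨ x0) ∧ (x0 ∧ x1)) ∧ (x2 ∨ ¬T)) ∧ (((x2 ∨ T) ∧ (x0 ∨ x1)) ∨ ¬F)) ∨ ((T ∧ ((x0 ∨ x0) ∨ T)) ∨ ((F ∧ ¬x2) ∨ (T ∨ (x0 ∧ x2))))
  →1  (((x0 ∧ (x0 ∧ x1)) ∧ (x2 ∨ ¬T)) ∧ (((x2 ∨ T) ∧ (x0 ∨ x1)) ∨ ¬F)) ∨ ((T ∧ ((x0 ∨ x0) ∨ T)) ∨ ((F ∧ ¬x2) ∨ (T ∨ (x0 ∧ x2))))
  →2  (((x0 ∧ (x0 ∧ x1)) ∧ (x2 ∨ F)) ∧ (((x2 ∨ T) ∧ (x0 ∨ x1)) ∨ ¬F)) ∨ ((T ∧ ((x0 ∨ x0) ∨ T)) ∨ ((F ∧ ¬x2) ∨ (T ∨ (x0 ∧ x2))))
  →3  (((x0 ∧ (x0 ∧ x1)) ∧ x2) ∧ (((x2 ∨ T) ∧ (x0 ∨ x1)) ∨ ¬F)) ∨ ((T ∧ ((x0 ∨ x0) ∨ T)) ∨ ((F ∧ ¬x2) ∨ (T ∨ (x0 ∧ x2))))
  →4  (((x0 ∧ (x0 ∧ x1)) ∧ x2) ∧ ((T ∧ (x0 ∨ x1)) ∨ ¬F)) ∨ ((T ∧ ((x0 ∨ x0) ∨ T)) ∨ ((F ∧ ¬x2) ∨ (T ∨ (x0 ∧ x2))))
  →5  (((x0 ∧ (x0 ∧ x1)) ∧ x2) ∧ ((x0 ∨ x1) ∨ ¬F)) ∨ ((T ∧ ((x0 ∨ x0) ∨ T)) ∨ ((F ∧ ¬x2) ∨ (T ∨ (x0 ∧ x2))))
  →6  (((x0 ∧ (x0 ∧ x1)) ∧ x2) ∧ ((x0 ∨ x1) ∨ T)) ∨ ((T ∧ ((x0 ∨ x0) ∨ T)) ∨ ((F ∧ ¬x2) ∨ (T ∨ (x0 ∧ x2))))
  →7  (((x0 ∧ (x0 ∧ x1)) ∧ x2) ∧ T) ∨ ((T ∧ ((x0 ∨ x0) ∨ T)) ∨ ((F ∧ ¬x2) ∨ (T ∨ (x0 ∧ x2))))

Answer: after 7 steps: (((x0 ∧ (x0 ∧ x1)) ∧ x2) ∧ T) ∨ ((T ∧ ((x0 ∨ x0) ∨ T)) ∨ ((F ∧ ¬x2) ∨ (T ∨ (x0 ∧ x2))))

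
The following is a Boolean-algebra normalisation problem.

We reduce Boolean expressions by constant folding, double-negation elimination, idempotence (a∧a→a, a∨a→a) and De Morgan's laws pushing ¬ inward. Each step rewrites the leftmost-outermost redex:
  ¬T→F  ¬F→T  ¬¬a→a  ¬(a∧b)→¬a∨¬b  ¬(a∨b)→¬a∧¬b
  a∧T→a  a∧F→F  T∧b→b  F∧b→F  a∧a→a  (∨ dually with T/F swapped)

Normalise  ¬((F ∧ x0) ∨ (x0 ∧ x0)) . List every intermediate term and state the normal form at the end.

  start: ¬((F ∧ x0) ∨ (x0 ∧ x0))
  step 1: ¬(F ∧ x0) ∧ ¬(x0 ∧ x0)
  step 2: (¬F ∨ ¬x0) ∧ ¬(x0 ∧ x0)
  step 3: (T ∨ ¬x0) ∧ ¬(x0 ∧ x0)
  step 4: T ∧ ¬(x0 ∧ x0)
  step 5: ¬(x0 ∧ x0)
  step 6: ¬x0 ∨ ¬x0
  step 7: ¬x0

Answer: normal form = ¬x0  (in 7 steps)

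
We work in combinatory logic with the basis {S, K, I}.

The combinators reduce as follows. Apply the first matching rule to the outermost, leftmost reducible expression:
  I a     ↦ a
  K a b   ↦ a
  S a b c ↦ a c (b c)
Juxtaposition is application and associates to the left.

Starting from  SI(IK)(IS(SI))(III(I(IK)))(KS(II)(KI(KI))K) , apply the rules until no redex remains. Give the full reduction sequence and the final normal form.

  start: SI(IK)(IS(SI))(III(I(IK)))(KS(II)(KI(KI))K)
  →1  I(IS(SI))(IK(IS(SI)))(III(I(IK)))(KS(II)(KI(KI))K)
  →2  IS(SI)(IK(IS(SI)))(III(I(IK)))(KS(II)(KI(KI))K)
  →3  S(SI)(IK(IS(SI)))(III(I(IK)))(KS(II)(KI(KI))K)
  →4  SI(III(I(IK)))(IK(IS(SI))(III(I(IK))))(KS(II)(KI(KI))K)
  →5  I(IK(IS(SI))(III(I(IK))))(III(I(IK))(IK(IS(SI))(III(I(IK)))))(KS(II)(KI(KI))K)
  →6  IK(IS(SI))(III(I(IK)))(III(I(IK))(IK(IS(SI))(III(I(IK)))))(KS(II)(KI(KI))K)
  →7  K(IS(SI))(III(I(IK)))(III(I(IK))(IK(IS(SI))(III(I(IK)))))(KS(II)(KI(KI))K)
  →8  IS(SI)(III(I(IK))(IK(IS(SI))(III(I(IK)))))(KS(II)(KI(KI))K)
  →9  S(SI)(III(I(IK))(IK(IS(SI))(III(I(IK)))))(KS(II)(KI(KI))K)
  →10  SI(KS(II)(KI(KI))K)(III(I(IK))(IK(IS(SI))(III(I(IK))))(KS(II)(KI(KI))K))
  →11  I(III(I(IK))(IK(IS(SI))(III(I(IK))))(KS(II)(KI(KI))K))(KS(II)(KI(KI))K(III(I(IK))(IK(IS(SI))(III(I(IK))))(KS(II)(KI(KI))K)))
  →12  III(I(IK))(IK(IS(SI))(III(I(IK))))(KS(II)(KI(KI))K)(KS(II)(KI(KI))K(III(I(IK))(IK(IS(SI))(III(I(IK))))(KS(II)(KI(KI))K)))
  →13  II(I(IK))(IK(IS(SI))(III(I(IK))))(KS(II)(KI(KI))K)(KS(II)(KI(KI))K(III(I(IK))(IK(IS(SI))(III(I(IK))))(KS(II)(KI(KI))K)))
  →14  I(I(IK))(IK(IS(SI))(III(I(IK))))(KS(II)(KI(KI))K)(KS(II)(KI(KI))K(III(I(IK))(IK(IS(SI))(III(I(IK))))(KS(II)(KI(KI))K)))
  →15  I(IK)(IK(IS(SI))(III(I(IK))))(KS(II)(KI(KI))K)(KS(II)(KI(KI))K(III(I(IK))(IK(IS(SI))(III(I(IK))))(KS(II)(KI(KI))K)))
  →16  IK(IK(IS(SI))(III(I(IK))))(KS(II)(KI(KI))K)(KS(II)(KI(KI))K(III(I(IK))(IK(IS(SI))(III(I(IK))))(KS(II)(KI(KI))K)))
  →17  K(IK(IS(SI))(III(I(IK))))(KS(II)(KI(KI))K)(KS(II)(KI(KI))K(III(I(IK))(IK(IS(SI))(III(I(IK))))(KS(II)(KI(KI))K)))
  →18  IK(IS(SI))(III(I(IK)))(KS(II)(KI(KI))K(III(I(IK))(IK(IS(SI))(III(I(IK))))(KS(II)(KI(KI))K)))
  →19  K(IS(SI))(III(I(IK)))(KS(II)(KI(KI))K(III(I(IK))(IK(IS(SI))(III(I(IK))))(KS(II)(KI(KI))K)))
  →20  IS(SI)(KS(II)(KI(KI))K(III(I(IK))(IK(IS(SI))(III(I(IK))))(KS(II)(KI(KI))K)))
  →21  S(SI)(KS(II)(KI(KI))K(III(I(IK))(IK(IS(SI))(III(I(IK))))(KS(II)(KI(KI))K)))
  →22  S(SI)(S(KI(KI))K(III(I(IK))(IK(IS(SI))(III(I(IK))))(KS(II)(KI(KI))K)))
  →23  S(SI)(KI(KI)(III(I(IK))(IK(IS(SI))(III(I(IK))))(KS(II)(KI(KI))K))(K(III(I(IK))(IK(IS(SI))(III(I(IK))))(KS(II)(KI(KI))K))))
  →24  S(SI)(I(III(I(IK))(IK(IS(SI))(III(I(IK))))(KS(II)(KI(KI))K))(K(III(I(IK))(IK(IS(SI))(III(I(IK))))(KS(II)(KI(KI))K))))
  →25  S(SI)(III(I(IK))(IK(IS(SI))(III(I(IK))))(KS(II)(KI(KI))K)(K(III(I(IK))(IK(IS(SI))(III(I(IK))))(KS(II)(KI(KI))K))))
  →26  S(SI)(II(I(IK))(IK(IS(SI))(III(I(IK))))(KS(II)(KI(KI))K)(K(III(I(IK))(IK(IS(SI))(III(I(IK))))(KS(II)(KI(KI))K))))
  →27  S(SI)(I(I(IK))(IK(IS(SI))(III(I(IK))))(KS(II)(KI(KI))K)(K(III(I(IK))(IK(IS(SI))(III(I(IK))))(KS(II)(KI(KI))K))))
  →28  S(SI)(I(IK)(IK(IS(SI))(III(I(IK))))(KS(II)(KI(KI))K)(K(III(I(IK))(IK(IS(SI))(III(I(IK))))(KS(II)(KI(KI))K))))
  →29  S(SI)(IK(IK(IS(SI))(III(I(IK))))(KS(II)(KI(KI))K)(K(III(I(IK))(IK(IS(SI))(III(I(IK))))(KS(II)(KI(KI))K))))
  →30  S(SI)(K(IK(IS(SI))(III(I(IK))))(KS(II)(KI(KI))K)(K(III(I(IK))(IK(IS(SI))(III(I(IK))))(KS(II)(KI(KI))K))))
  →31  S(SI)(IK(IS(SI))(III(I(IK)))(K(III(I(IK))(IK(IS(SI))(III(I(IK))))(KS(II)(KI(KI))K))))
  →32  S(SI)(K(IS(SI))(III(I(IK)))(K(III(I(IK))(IK(IS(SI))(III(I(IK))))(KS(II)(KI(KI))K))))
  →33  S(SI)(IS(SI)(K(III(I(IK))(IK(IS(SI))(III(I(IK))))(KS(II)(KI(KI))K))))
  →34  S(SI)(S(SI)(K(III(I(IK))(IK(IS(SI))(III(I(IK))))(KS(II)(KI(KI))K))))
  →35  S(SI)(S(SI)(K(II(I(IK))(IK(IS(SI))(III(I(IK))))(KS(II)(KI(KI))K))))
  →36  S(SI)(S(SI)(K(I(I(IK))(IK(IS(SI))(III(I(IK))))(KS(II)(KI(KI))K))))
  →37  S(SI)(S(SI)(K(I(IK)(IK(IS(SI))(III(I(IK))))(KS(II)(KI(KI))K))))
  →38  S(SI)(S(SI)(K(IK(IK(IS(SI))(III(I(IK))))(KS(II)(KI(KI))K))))
  →39  S(SI)(S(SI)(K(K(IK(IS(SI))(III(I(IK))))(KS(II)(KI(KI))K))))
  →40  S(SI)(S(SI)(K(IK(IS(SI))(III(I(IK))))))
  →41  S(SI)(S(SI)(K(K(IS(SI))(III(I(IK))))))
  →42  S(SI)(S(SI)(K(IS(SI))))
  →43  S(SI)(S(SI)(K(S(SI))))

Answer: normal form = S(SI)(S(SI)(K(S(SI))))  (in 43 steps)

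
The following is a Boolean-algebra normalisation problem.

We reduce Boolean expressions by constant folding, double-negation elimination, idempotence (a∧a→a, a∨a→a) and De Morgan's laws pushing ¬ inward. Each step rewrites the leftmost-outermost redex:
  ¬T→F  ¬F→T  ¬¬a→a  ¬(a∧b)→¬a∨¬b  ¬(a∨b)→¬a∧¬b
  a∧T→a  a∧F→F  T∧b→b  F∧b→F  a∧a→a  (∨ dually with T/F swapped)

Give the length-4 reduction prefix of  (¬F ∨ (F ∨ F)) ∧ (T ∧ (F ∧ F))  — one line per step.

  start: (¬F ∨ (F ∨ F)) ∧ (T ∧ (F ∧ F))
  [1] (T ∨ (F ∨ F)) ∧ (T ∧ (F ∧ F))
  [2] T ∧ (T ∧ (F ∧ F))
  [3] T ∧ (F ∧ F)
  [4] F ∧ F

Answer: after 4 steps: F ∧ F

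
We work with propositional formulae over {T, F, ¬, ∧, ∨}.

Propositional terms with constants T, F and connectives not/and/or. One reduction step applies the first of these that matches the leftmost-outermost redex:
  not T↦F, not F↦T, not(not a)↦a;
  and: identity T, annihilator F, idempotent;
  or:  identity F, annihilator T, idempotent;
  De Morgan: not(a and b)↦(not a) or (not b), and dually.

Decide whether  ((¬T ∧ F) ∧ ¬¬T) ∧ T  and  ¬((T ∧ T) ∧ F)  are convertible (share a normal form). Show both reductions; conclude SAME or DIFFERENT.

Term A:
  start: ((¬T ∧ F) ∧ ¬¬T) ∧ T
  [1] (¬T ∧ F) ∧ ¬¬T
  [2] F ∧ ¬¬T
  [3] F

Term B:
  start: ¬((T ∧ T) ∧ F)
  [1] ¬(T ∧ T) ∨ ¬F
  [2] (¬T ∨ ¬T) ∨ ¬F
  [3] ¬T ∨ ¬F
  [4] F ∨ ¬F
  [5] ¬F
  [6] T

Answer: DIFFERENT — A ⇓ F, B ⇓ T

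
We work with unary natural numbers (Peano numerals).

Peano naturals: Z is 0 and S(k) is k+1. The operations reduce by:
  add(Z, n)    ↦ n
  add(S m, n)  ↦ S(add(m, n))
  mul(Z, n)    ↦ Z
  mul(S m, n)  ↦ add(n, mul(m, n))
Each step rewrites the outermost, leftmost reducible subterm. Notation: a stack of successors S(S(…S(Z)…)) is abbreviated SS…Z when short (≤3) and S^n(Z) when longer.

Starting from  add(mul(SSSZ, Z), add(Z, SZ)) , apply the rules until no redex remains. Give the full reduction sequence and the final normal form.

Answer: normal form = SZ  (in 9 steps)

Reduction:
  start: add(mul(SSSZ, Z), add(Z, SZ))
  →1  add(add(Z, mul(SSZ, Z)), add(Z, SZ))
  →2  add(mul(SSZ, Z), add(Z, SZ))
  →3  add(add(Z, mul(SZ, Z)), add(Z, SZ))
  →4  add(mul(SZ, Z), add(Z, SZ))
  →5  add(add(Z, mul(Z, Z)), add(Z, SZ))
  →6  add(mul(Z, Z), add(Z, SZ))
  →7  add(Z, add(Z, SZ))
  →8  add(Z, SZ)
  →9  SZ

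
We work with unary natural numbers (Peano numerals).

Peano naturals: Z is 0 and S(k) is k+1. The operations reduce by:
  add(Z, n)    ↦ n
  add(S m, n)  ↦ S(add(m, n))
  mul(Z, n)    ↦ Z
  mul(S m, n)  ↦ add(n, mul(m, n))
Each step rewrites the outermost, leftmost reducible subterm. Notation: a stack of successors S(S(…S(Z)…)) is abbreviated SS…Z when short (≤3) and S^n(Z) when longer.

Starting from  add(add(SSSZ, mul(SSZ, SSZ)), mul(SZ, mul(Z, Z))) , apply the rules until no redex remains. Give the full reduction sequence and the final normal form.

Answer: normal form = S^7(Z)  (in 25 steps)

Derivation:
  start: add(add(SSSZ, mul(SSZ, SSZ)), mul(SZ, mul(Z, Z)))
  →1  add(S(add(SSZ, mul(SSZ, SSZ))), mul(SZ, mul(Z, Z)))
  →2  S(add(add(SSZ, mul(SSZ, SSZ)), mul(SZ, mul(Z, Z))))
  →3  S(add(S(add(SZ, mul(SSZ, SSZ))), mul(SZ, mul(Z, Z))))
  →4  S(S(add(add(SZ, mul(SSZ, SSZ)), mul(SZ, mul(Z, Z)))))
  →5  S(S(add(S(add(Z, mul(SSZ, SSZ))), mul(SZ, mul(Z, Z)))))
  →6  S(S(S(add(add(Z, mul(SSZ, SSZ)), mul(SZ, mul(Z, Z))))))
  →7  S(S(S(add(mul(SSZ, SSZ), mul(SZ, mul(Z, Z))))))
  →8  S(S(S(add(add(SSZ, mul(SZ, SSZ)), mul(SZ, mul(Z, Z))))))
  →9  S(S(S(add(S(add(SZ, mul(SZ, SSZ))), mul(SZ, mul(Z, Z))))))
  →10  S(S(S(S(add(add(SZ, mul(SZ, SSZ)), mul(SZ, mul(Z, Z)))))))
  →11  S(S(S(S(add(S(add(Z, mul(SZ, SSZ))), mul(SZ, mul(Z, Z)))))))
  →12  S(S(S(S(S(add(add(Z, mul(SZ, SSZ)), mul(SZ, mul(Z, Z))))))))
  →13  S(S(S(S(S(add(mul(SZ, SSZ), mul(SZ, mul(Z, Z))))))))
  →14  S(S(S(S(S(add(add(SSZ, mul(Z, SSZ)), mul(SZ, mul(Z, Z))))))))
  →15  S(S(S(S(S(add(S(add(SZ, mul(Z, SSZ))), mul(SZ, mul(Z, Z))))))))
  →16  S(S(S(S(S(S(add(add(SZ, mul(Z, SSZ)), mul(SZ, mul(Z, Z)))))))))
  →17  S(S(S(S(S(S(add(S(add(Z, mul(Z, SSZ))), mul(SZ, mul(Z, Z)))))))))
  →18  S(S(S(S(S(S(S(add(add(Z, mul(Z, SSZ)), mul(SZ, mul(Z, Z))))))))))
  →19  S(S(S(S(S(S(S(add(mul(Z, SSZ), mul(SZ, mul(Z, Z))))))))))
  →20  S(S(S(S(S(S(S(add(Z, mul(SZ, mul(Z, Z))))))))))
  →21  S(S(S(S(S(S(S(mul(SZ, mul(Z, Z)))))))))
  →22  S(S(S(S(S(S(S(add(mul(Z, Z), mul(Z, mul(Z, Z))))))))))
  →23  S(S(S(S(S(S(S(add(Z, mul(Z, mul(Z, Z))))))))))
  →24  S(S(S(S(S(S(S(mul(Z, mul(Z, Z)))))))))
  →25  S^7(Z)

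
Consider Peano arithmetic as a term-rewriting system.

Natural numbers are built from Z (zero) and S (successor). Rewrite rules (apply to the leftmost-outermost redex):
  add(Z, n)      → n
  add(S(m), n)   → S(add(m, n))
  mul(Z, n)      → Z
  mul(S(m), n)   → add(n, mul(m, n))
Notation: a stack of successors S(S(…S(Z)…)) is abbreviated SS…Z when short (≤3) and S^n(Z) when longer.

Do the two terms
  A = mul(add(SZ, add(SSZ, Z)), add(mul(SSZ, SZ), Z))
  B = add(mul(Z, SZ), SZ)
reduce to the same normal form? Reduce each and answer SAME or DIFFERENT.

Term A:
  start: mul(add(SZ, add(SSZ, Z)), add(mul(SSZ, SZ), Z))
  step 1: mul(S(add(Z, add(SSZ, Z))), add(mul(SSZ, SZ), Z))
  step 2: add(add(mul(SSZ, SZ), Z), mul(add(Z, add(SSZ, Z)), add(mul(SSZ, SZ), Z)))
  step 3: add(add(add(SZ, mul(SZ, SZ)), Z), mul(add(Z, add(SSZ, Z)), add(mul(SSZ, SZ), Z)))
  step 4: add(add(S(add(Z, mul(SZ, SZ))), Z), mul(add(Z, add(SSZ, Z)), add(mul(SSZ, SZ), Z)))
  step 5: add(S(add(add(Z, mul(SZ, SZ)), Z)), mul(add(Z, add(SSZ, Z)), add(mul(SSZ, SZ), Z)))
  step 6: S(add(add(add(Z, mul(SZ, SZ)), Z), mul(add(Z, add(SSZ, Z)), add(mul(SSZ, SZ), Z))))
  step 7: S(add(add(mul(SZ, SZ), Z), mul(add(Z, add(SSZ, Z)), add(mul(SSZ, SZ), Z))))
  step 8: S(add(add(add(SZ, mul(Z, SZ)), Z), mul(add(Z, add(SSZ, Z)), add(mul(SSZ, SZ), Z))))
  step 9: S(add(add(S(add(Z, mul(Z, SZ))), Z), mul(add(Z, add(SSZ, Z)), add(mul(SSZ, SZ), Z))))
  step 10: S(add(S(add(add(Z, mul(Z, SZ)), Z)), mul(add(Z, add(SSZ, Z)), add(mul(SSZ, SZ), Z))))
  step 11: S(S(add(add(add(Z, mul(Z, SZ)), Z), mul(add(Z, add(SSZ, Z)), add(mul(SSZ, SZ), Z)))))
  step 12: S(S(add(add(mul(Z, SZ), Z), mul(add(Z, add(SSZ, Z)), add(mul(SSZ, SZ), Z)))))
  step 13: S(S(add(add(Z, Z), mul(add(Z, add(SSZ, Z)), add(mul(SSZ, SZ), Z)))))
  step 14: S(S(add(Z, mul(add(Z, add(SSZ, Z)), add(mul(SSZ, SZ), Z)))))
  step 15: S(S(mul(add(Z, add(SSZ, Z)), add(mul(SSZ, SZ), Z))))
  step 16: S(S(mul(add(SSZ, Z), add(mul(SSZ, SZ), Z))))
  step 17: S(S(mul(S(add(SZ, Z)), add(mul(SSZ, SZ), Z))))
  step 18: S(S(add(add(mul(SSZ, SZ), Z), mul(add(SZ, Z), add(mul(SSZ, SZ), Z)))))
  step 19: S(S(add(add(add(SZ, mul(SZ, SZ)), Z), mul(add(SZ, Z), add(mul(SSZ, SZ), Z)))))
  step 20: S(S(add(add(S(add(Z, mul(SZ, SZ))), Z), mul(add(SZ, Z), add(mul(SSZ, SZ), Z)))))
  step 21: S(S(add(S(add(add(Z, mul(SZ, SZ)), Z)), mul(add(SZ, Z), add(mul(SSZ, SZ), Z)))))
  step 22: S(S(S(add(add(add(Z, mul(SZ, SZ)), Z), mul(add(SZ, Z), add(mul(SSZ, SZ), Z))))))
  step 23: S(S(S(add(add(mul(SZ, SZ), Z), mul(add(SZ, Z), add(mul(SSZ, SZ), Z))))))
  step 24: S(S(S(add(add(add(SZ, mul(Z, SZ)), Z), mul(add(SZ, Z), add(mul(SSZ, SZ), Z))))))
  step 25: S(S(S(add(add(S(add(Z, mul(Z, SZ))), Z), mul(add(SZ, Z), add(mul(SSZ, SZ), Z))))))
  step 26: S(S(S(add(S(add(add(Z, mul(Z, SZ)), Z)), mul(add(SZ, Z), add(mul(SSZ, SZ), Z))))))
  step 27: S(S(S(S(add(add(add(Z, mul(Z, SZ)), Z), mul(add(SZ, Z), add(mul(SSZ, SZ), Z)))))))
  step 28: S(S(S(S(add(add(mul(Z, SZ), Z), mul(add(SZ, Z), add(mul(SSZ, SZ), Z)))))))
  step 29: S(S(S(S(add(add(Z, Z), mul(add(SZ, Z), add(mul(SSZ, SZ), Z)))))))
  step 30: S(S(S(S(add(Z, mul(add(SZ, Z), add(mul(SSZ, SZ), Z)))))))
  step 31: S(S(S(S(mul(add(SZ, Z), add(mul(SSZ, SZ), Z))))))
  step 32: S(S(S(S(mul(S(add(Z, Z)), add(mul(SSZ, SZ), Z))))))
  step 33: S(S(S(S(add(add(mul(SSZ, SZ), Z), mul(add(Z, Z), add(mul(SSZ, SZ), Z)))))))
  step 34: S(S(S(S(add(add(add(SZ, mul(SZ, SZ)), Z), mul(add(Z, Z), add(mul(SSZ, SZ), Z)))))))
  step 35: S(S(S(S(add(add(S(add(Z, mul(SZ, SZ))), Z), mul(add(Z, Z), add(mul(SSZ, SZ), Z)))))))
  step 36: S(S(S(S(add(S(add(add(Z, mul(SZ, SZ)), Z)), mul(add(Z, Z), add(mul(SSZ, SZ), Z)))))))
  step 37: S(S(S(S(S(add(add(add(Z, mul(SZ, SZ)), Z), mul(add(Z, Z), add(mul(SSZ, SZ), Z))))))))
  step 38: S(S(S(S(S(add(add(mul(SZ, SZ), Z), mul(add(Z, Z), add(mul(SSZ, SZ), Z))))))))
  step 39: S(S(S(S(S(add(add(add(SZ, mul(Z, SZ)), Z), mul(add(Z, Z), add(mul(SSZ, SZ), Z))))))))
  step 40: S(S(S(S(S(add(add(S(add(Z, mul(Z, SZ))), Z), mul(add(Z, Z), add(mul(SSZ, SZ), Z))))))))
  step 41: S(S(S(S(S(add(S(add(add(Z, mul(Z, SZ)), Z)), mul(add(Z, Z), add(mul(SSZ, SZ), Z))))))))
  step 42: S(S(S(S(S(S(add(add(add(Z, mul(Z, SZ)), Z), mul(add(Z, Z), add(mul(SSZ, SZ), Z)))))))))
  step 43: S(S(S(S(S(S(add(add(mul(Z, SZ), Z), mul(add(Z, Z), add(mul(SSZ, SZ), Z)))))))))
  step 44: S(S(S(S(S(S(add(add(Z, Z), mul(add(Z, Z), add(mul(SSZ, SZ), Z)))))))))
  step 45: S(S(S(S(S(S(add(Z, mul(add(Z, Z), add(mul(SSZ, SZ), Z)))))))))
  step 46: S(S(S(S(S(S(mul(add(Z, Z), add(mul(SSZ, SZ), Z))))))))
  step 47: S(S(S(S(S(S(mul(Z, add(mul(SSZ, SZ), Z))))))))
  step 48: S^6(Z)

Term B:
  start: add(mul(Z, SZ), SZ)
  step 1: add(Z, SZ)
  step 2: SZ

Answer: DIFFERENT — A ⇓ S^6(Z), B ⇓ SZ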